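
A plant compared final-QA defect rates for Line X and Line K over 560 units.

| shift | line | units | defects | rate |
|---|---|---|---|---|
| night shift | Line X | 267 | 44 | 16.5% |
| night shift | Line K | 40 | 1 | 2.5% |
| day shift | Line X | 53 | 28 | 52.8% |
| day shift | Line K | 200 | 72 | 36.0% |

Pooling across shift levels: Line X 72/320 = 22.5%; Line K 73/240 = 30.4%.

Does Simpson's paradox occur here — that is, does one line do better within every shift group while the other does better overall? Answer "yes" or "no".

Within each shift level (night shift 16.5% vs 2.5%; day shift 52.8% vs 36.0%), Line K has the lower rate every time. Pooled: 22.5% vs 30.4% — Line X has the lower rate overall. The two comparisons disagree.

yes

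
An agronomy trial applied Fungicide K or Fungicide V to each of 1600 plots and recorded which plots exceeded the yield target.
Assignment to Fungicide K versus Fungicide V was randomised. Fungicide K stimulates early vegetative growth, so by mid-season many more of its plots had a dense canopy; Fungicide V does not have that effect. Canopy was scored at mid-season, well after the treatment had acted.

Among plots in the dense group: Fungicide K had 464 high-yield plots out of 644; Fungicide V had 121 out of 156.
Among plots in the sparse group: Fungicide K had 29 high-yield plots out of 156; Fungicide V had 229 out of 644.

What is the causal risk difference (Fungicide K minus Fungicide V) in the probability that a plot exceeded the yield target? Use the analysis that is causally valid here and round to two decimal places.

+0.18

Mid-season canopy is downstream of the fungicide. One should not condition on a consequence of treatment, so the overall rates are the right comparison.
The causal difference is the pooled difference: 0.616 − 0.438 = +0.179.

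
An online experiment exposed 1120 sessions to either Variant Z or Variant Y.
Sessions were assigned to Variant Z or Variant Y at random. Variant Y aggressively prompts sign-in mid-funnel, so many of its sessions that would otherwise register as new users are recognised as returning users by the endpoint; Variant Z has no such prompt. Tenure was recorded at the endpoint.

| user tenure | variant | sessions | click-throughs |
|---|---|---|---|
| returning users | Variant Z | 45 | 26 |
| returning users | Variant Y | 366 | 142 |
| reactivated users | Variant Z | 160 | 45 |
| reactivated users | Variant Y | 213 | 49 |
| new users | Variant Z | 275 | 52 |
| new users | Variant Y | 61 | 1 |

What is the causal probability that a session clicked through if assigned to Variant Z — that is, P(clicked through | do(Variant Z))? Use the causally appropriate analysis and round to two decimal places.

Variant Z is higher inside every user tenure stratum but Variant Y is higher in aggregate. Whether to stratify depends on how user tenure relates to the variant.
User tenure is recorded after the variant and is itself shifted by it — it sits on the causal path from variant to outcome. Conditioning on a mediator would strip out part of the effect we want; the pooled comparison gives the total causal effect.
So P(outcome | do(Variant Z)) is just the pooled rate for Variant Z: 123/480 = 0.256.

0.26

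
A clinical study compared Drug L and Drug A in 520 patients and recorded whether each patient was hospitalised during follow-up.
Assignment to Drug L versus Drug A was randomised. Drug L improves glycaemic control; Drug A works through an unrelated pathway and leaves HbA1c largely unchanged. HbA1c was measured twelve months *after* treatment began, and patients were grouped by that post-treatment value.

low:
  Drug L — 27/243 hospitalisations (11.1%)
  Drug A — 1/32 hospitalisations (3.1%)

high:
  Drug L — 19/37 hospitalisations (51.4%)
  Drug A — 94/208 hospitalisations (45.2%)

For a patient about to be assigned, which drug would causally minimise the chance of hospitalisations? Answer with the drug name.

HbA1c lies on the pathway drug → HbA1c → outcome, so adjusting for it blocks the indirect effect. For the total causal effect of drug, use the unadjusted pooled rates.
Pooled: Drug L 16.4% vs Drug A 39.6%; Drug L is lower overall.

Drug L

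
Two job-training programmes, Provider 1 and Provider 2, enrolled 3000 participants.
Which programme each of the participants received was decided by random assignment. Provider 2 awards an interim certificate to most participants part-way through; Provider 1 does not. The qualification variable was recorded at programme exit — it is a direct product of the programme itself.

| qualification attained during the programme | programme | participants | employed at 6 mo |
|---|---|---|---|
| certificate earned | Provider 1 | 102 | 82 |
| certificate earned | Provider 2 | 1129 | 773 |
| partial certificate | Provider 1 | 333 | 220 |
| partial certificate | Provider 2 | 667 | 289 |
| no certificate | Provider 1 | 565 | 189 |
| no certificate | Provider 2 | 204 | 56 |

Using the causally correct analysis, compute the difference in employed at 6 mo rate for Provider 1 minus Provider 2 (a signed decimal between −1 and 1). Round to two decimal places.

Because the programme influences qualification attained during the programme, qualification attained during the programme is a post-treatment mediator, not a confounder. Stratifying on it would bias the estimate; the causal effect is the crude pooled difference.
The causal difference is the pooled difference: 0.491 − 0.559 = -0.068.

-0.07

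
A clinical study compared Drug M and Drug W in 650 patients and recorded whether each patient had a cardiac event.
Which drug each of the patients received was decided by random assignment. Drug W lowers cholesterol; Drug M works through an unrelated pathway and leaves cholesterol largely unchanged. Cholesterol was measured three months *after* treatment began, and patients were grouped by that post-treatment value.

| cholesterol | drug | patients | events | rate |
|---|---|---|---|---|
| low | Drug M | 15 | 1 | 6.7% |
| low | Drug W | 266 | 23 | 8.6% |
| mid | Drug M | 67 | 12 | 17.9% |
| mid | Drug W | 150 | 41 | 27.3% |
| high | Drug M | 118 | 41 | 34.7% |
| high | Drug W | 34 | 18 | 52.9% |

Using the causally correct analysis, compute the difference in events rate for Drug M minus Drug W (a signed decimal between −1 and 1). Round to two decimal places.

+0.09

Cholesterol here is a post-treatment variable shaped by the drug; conditioning on it would introduce bias rather than remove it. The overall comparison is the causal one.
The causal difference is the pooled difference: 0.270 − 0.182 = +0.088.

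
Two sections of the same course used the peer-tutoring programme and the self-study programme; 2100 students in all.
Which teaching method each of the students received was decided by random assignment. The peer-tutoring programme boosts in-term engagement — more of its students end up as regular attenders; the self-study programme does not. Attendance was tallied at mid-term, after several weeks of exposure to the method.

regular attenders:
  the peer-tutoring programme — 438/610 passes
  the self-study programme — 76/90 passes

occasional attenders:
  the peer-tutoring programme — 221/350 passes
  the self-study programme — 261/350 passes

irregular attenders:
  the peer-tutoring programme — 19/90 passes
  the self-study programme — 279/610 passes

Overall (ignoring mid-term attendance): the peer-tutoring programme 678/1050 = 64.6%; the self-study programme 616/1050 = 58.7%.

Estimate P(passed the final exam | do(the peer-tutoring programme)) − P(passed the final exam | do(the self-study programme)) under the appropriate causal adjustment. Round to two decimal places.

The distribution of mid-term attendance is itself part of what the teaching method does — it is an intermediate outcome. Holding it fixed would remove that part of the effect; the total effect is the pooled difference.
The causal difference is the pooled difference: 0.646 − 0.587 = +0.059.

+0.06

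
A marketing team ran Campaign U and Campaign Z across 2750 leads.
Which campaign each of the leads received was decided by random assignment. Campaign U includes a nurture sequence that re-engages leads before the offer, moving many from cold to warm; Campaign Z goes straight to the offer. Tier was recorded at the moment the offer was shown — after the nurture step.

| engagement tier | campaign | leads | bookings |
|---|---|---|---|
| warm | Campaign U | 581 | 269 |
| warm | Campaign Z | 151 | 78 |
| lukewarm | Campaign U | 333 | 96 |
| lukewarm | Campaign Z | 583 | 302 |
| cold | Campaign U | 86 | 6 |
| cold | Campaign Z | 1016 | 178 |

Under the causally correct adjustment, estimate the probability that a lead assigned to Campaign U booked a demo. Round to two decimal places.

0.37

Within every engagement tier level Campaign Z has the higher rate, yet pooled Campaign U does — Simpson's reversal.
Engagement tier is downstream of the campaign. One should not condition on a consequence of treatment, so the overall rates are the right comparison.
So P(outcome | do(Campaign U)) is just the pooled rate for Campaign U: 371/1000 = 0.371.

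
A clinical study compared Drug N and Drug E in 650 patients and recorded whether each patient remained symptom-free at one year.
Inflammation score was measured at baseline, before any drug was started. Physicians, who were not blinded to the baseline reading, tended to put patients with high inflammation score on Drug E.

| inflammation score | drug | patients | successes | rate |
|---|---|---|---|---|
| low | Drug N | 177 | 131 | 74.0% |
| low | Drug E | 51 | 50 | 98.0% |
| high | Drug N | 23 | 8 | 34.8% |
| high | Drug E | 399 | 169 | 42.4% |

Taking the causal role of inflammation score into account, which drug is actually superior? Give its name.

Drug E

Drug E is higher inside every inflammation score stratum but Drug N is higher in aggregate. Whether to stratify depends on how inflammation score relates to the drug.
Inflammation score is set before the drug has any effect — it is not caused by the drug — and it independently drives the outcome. That makes it a confounder, so the causal comparison is within inflammation score levels.
Within each level — low: 74.0% vs 98.0%; high: 34.8% vs 42.4% — Drug E is higher every time.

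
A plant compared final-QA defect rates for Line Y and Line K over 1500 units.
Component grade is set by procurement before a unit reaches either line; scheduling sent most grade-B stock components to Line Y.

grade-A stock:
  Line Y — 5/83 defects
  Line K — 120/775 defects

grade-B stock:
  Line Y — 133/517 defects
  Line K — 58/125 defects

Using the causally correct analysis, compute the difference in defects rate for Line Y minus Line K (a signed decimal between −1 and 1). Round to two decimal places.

The stratified and pooled comparisons disagree (Line Y wins within each component grade; Line K wins overall), so the answer turns on the causal role of component grade.
The imbalance in component grade arose from how units were allocated, not from anything the line did; and component grade independently affects the outcome. The pooled gap is confounded — condition on component grade.
Adjusting over the population distribution of component grade: 0.572·(0.060−0.155) + 0.428·(0.257−0.464) = -0.143.

-0.14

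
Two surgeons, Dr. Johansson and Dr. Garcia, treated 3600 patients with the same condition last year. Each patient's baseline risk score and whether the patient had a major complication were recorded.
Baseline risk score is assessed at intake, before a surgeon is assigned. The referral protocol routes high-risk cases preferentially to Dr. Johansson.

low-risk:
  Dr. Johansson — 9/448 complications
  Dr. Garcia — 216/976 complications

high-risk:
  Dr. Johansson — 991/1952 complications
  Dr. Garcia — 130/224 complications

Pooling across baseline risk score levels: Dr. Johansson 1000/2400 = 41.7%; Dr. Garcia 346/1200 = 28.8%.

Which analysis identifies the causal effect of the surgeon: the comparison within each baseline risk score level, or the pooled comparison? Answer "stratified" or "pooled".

The baseline risk score-specific comparison favours Dr. Johansson throughout, but the pooled figures favour Dr. Garcia. The question is whether to condition on baseline risk score.
Baseline risk score is set before the surgeon has any effect — it is not caused by the surgeon — and it independently drives the outcome. That makes it a confounder, so the causal comparison is within baseline risk score levels.
Within each level — low-risk: 2.0% vs 22.1%; high-risk: 50.8% vs 58.0% — Dr. Johansson is lower every time.

stratified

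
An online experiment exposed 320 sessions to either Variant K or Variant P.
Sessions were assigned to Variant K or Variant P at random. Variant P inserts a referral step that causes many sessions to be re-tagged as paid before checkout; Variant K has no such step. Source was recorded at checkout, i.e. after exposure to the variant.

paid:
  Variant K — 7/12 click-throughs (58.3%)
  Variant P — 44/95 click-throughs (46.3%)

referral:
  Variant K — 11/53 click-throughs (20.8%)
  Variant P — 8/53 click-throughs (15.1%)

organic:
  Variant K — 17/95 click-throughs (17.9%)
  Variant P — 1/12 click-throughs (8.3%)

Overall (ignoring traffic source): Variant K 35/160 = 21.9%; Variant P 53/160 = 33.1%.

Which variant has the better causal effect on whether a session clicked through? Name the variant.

Variant P

The traffic source-specific comparison favours Variant K throughout, but the pooled figures favour Variant P. The question is whether to condition on traffic source.
Traffic source here is a post-treatment variable shaped by the variant; conditioning on it would introduce bias rather than remove it. The overall comparison is the causal one.
Pooled: Variant K 21.9% vs Variant P 33.1%; Variant P is higher overall.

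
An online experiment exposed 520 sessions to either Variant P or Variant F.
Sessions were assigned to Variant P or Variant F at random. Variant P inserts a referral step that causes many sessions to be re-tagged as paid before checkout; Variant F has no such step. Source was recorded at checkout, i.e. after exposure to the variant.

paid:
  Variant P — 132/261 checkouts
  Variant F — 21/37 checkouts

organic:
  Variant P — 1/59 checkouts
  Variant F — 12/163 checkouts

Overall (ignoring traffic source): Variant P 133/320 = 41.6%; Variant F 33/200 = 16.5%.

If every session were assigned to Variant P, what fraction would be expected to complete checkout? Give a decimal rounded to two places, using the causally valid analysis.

Traffic source is recorded after the variant and is itself shifted by it — it sits on the causal path from variant to outcome. Conditioning on a mediator would strip out part of the effect we want; the pooled comparison gives the total causal effect.
So P(outcome | do(Variant P)) is just the pooled rate for Variant P: 133/320 = 0.416.

0.42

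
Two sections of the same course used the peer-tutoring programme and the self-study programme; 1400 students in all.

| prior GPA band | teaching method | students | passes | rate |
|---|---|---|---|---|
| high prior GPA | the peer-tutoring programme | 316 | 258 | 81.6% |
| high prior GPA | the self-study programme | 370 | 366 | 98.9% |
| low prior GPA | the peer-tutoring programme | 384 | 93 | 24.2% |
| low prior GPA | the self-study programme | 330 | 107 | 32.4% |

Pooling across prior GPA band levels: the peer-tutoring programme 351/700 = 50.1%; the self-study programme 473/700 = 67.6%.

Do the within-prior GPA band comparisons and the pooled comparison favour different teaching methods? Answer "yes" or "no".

Within each prior GPA band level (high prior GPA 81.6% vs 98.9%; low prior GPA 24.2% vs 32.4%), the self-study programme has the higher rate every time. Pooled: 50.1% vs 67.6% — the self-study programme has the higher rate overall. They agree.

no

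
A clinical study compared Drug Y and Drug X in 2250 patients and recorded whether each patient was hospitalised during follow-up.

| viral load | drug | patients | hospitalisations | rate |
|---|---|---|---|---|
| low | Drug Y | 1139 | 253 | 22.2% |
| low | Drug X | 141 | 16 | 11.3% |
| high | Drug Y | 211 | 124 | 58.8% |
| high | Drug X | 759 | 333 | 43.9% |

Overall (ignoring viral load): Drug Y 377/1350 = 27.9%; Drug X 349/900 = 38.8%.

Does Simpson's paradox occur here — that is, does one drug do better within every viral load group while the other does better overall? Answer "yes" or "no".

yes

Within each viral load level (low 22.2% vs 11.3%; high 58.8% vs 43.9%), Drug X has the lower rate every time. Pooled: 27.9% vs 38.8% — Drug Y has the lower rate overall. The two comparisons disagree.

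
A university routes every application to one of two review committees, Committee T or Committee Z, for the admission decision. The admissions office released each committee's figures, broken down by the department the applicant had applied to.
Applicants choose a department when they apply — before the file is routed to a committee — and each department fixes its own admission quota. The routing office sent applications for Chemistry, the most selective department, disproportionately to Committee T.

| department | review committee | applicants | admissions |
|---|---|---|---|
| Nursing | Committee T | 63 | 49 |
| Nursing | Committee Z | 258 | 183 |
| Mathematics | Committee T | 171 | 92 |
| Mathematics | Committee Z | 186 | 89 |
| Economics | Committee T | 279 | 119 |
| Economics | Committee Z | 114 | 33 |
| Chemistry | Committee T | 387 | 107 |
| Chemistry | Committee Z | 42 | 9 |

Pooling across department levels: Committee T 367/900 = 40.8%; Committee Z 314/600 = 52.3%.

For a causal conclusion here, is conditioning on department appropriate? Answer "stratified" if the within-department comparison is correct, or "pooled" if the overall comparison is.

stratified

Committee T is higher inside every department stratum but Committee Z is higher in aggregate. Whether to stratify depends on how department relates to the review committee.
Here department is a common cause — it drives both which review committee a case falls under and the outcome. The crude comparison mixes populations; the stratum-specific rates are the causally relevant ones.
Within each level — Nursing: 77.8% vs 70.9%; Mathematics: 53.8% vs 47.8%; Economics: 42.7% vs 28.9%; Chemistry: 27.6% vs 21.4% — Committee T is higher every time.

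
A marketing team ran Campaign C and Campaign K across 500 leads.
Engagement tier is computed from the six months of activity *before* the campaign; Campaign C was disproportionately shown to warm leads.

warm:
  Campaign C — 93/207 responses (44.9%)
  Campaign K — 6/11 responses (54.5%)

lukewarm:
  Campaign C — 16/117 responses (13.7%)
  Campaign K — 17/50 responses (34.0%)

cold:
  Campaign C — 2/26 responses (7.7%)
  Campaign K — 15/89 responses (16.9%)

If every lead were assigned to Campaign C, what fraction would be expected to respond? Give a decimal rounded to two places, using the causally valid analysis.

0.26

Nothing the campaign does changes engagement tier; the imbalance is an allocation artefact. With engagement tier also predicting the outcome, the pooled figure is confounded, and the within-stratum comparison is the causal one.
Standardising Campaign C to the population engagement tier mix: 0.436·93/207 + 0.334·16/117 + 0.230·2/26 = 0.259.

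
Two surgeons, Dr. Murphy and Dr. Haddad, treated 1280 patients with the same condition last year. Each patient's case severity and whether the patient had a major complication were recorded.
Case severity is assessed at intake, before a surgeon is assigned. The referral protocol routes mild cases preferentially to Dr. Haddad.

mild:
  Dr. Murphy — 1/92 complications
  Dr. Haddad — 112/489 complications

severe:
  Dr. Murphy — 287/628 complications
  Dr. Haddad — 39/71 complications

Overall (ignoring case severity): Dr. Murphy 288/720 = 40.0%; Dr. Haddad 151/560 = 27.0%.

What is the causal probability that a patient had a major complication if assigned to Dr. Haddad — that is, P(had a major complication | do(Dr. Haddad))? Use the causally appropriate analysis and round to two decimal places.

Case severity satisfies the back-door criterion: it is not a descendant of the surgeon, and it blocks the spurious path from surgeon to outcome. Adjusting for it (i.e., using the within-case severity rates) gives the causal effect.
Standardising Dr. Haddad to the population case severity mix: 0.454·112/489 + 0.546·39/71 = 0.404.

0.40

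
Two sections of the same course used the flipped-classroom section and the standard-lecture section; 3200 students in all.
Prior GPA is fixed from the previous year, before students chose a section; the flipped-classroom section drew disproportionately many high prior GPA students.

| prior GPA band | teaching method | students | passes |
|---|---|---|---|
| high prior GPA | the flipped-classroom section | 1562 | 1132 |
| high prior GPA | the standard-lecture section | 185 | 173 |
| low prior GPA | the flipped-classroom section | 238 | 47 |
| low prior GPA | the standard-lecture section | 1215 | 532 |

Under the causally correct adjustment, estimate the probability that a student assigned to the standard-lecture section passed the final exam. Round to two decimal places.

0.71

The stratified and pooled comparisons disagree (the standard-lecture section wins within each prior GPA band; the flipped-classroom section wins overall), so the answer turns on the causal role of prior GPA band.
The imbalance in prior GPA band arose from how students were allocated, not from anything the teaching method did; and prior GPA band independently affects the outcome. The pooled gap is confounded — condition on prior GPA band.
Standardising the standard-lecture section to the population prior GPA band mix: 0.546·173/185 + 0.454·532/1215 = 0.709.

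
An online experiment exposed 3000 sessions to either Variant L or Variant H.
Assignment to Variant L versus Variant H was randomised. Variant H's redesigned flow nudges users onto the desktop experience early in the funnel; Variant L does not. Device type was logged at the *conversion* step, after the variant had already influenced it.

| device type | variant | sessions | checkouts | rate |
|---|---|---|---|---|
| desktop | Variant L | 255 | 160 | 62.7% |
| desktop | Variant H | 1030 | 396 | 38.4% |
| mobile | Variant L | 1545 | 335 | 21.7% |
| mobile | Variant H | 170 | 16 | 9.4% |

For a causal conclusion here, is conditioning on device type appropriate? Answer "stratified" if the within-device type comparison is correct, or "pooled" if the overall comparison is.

pooled

The device type-specific comparison favours Variant L throughout, but the pooled figures favour Variant H. The question is whether to condition on device type.
Because the variant influences device type, device type is a post-treatment mediator, not a confounder. Stratifying on it would bias the estimate; the causal effect is the crude pooled difference.
Pooled: Variant L 27.5% vs Variant H 34.3%; Variant H is higher overall.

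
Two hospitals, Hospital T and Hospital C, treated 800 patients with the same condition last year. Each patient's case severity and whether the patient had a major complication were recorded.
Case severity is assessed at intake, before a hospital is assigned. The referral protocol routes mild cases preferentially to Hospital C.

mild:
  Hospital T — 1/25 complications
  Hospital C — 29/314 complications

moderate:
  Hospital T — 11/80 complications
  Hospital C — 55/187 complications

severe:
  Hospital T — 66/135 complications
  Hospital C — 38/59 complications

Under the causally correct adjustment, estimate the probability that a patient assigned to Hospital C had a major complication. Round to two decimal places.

0.29

Nothing the hospital does changes case severity; the imbalance is an allocation artefact. With case severity also predicting the outcome, the pooled figure is confounded, and the within-stratum comparison is the causal one.
Standardising Hospital C to the population case severity mix: 0.424·29/314 + 0.334·55/187 + 0.242·38/59 = 0.293.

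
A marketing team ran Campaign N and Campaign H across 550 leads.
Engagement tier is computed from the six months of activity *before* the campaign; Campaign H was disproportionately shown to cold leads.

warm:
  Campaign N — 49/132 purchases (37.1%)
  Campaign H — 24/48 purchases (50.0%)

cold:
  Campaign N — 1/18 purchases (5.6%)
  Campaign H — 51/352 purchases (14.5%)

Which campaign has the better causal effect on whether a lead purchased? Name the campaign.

Engagement tier differs across campaigns for reasons unrelated to any effect of the campaign itself, and it separately predicts the outcome — a classic confounder. We must compare within engagement tier levels.
Within each level — warm: 37.1% vs 50.0%; cold: 5.6% vs 14.5% — Campaign H is higher every time.

Campaign H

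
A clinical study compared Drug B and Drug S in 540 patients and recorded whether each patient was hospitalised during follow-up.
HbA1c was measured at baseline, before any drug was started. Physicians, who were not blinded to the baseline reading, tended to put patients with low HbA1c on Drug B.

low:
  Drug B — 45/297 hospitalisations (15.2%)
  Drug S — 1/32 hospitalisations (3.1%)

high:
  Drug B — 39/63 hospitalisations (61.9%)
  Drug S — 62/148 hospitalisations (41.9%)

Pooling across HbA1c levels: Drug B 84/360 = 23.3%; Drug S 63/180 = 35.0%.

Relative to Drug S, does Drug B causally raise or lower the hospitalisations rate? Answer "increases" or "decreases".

HbA1c satisfies the back-door criterion: it is not a descendant of the drug, and it blocks the spurious path from drug to outcome. Adjusting for it (i.e., using the within-HbA1c rates) gives the causal effect.
Within each level — low: 15.2% vs 3.1%; high: 61.9% vs 41.9% — Drug S is lower every time.

increases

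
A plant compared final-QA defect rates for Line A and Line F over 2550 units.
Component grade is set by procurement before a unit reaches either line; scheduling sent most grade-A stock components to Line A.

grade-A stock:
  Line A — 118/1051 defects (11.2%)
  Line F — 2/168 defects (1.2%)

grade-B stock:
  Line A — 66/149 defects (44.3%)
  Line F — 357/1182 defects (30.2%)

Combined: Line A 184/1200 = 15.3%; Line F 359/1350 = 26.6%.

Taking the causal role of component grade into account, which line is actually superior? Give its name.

Line F

Here component grade is a common cause — it drives both which line a case falls under and the outcome. The crude comparison mixes populations; the stratum-specific rates are the causally relevant ones.
Within each level — grade-A stock: 11.2% vs 1.2%; grade-B stock: 44.3% vs 30.2% — Line F is lower every time.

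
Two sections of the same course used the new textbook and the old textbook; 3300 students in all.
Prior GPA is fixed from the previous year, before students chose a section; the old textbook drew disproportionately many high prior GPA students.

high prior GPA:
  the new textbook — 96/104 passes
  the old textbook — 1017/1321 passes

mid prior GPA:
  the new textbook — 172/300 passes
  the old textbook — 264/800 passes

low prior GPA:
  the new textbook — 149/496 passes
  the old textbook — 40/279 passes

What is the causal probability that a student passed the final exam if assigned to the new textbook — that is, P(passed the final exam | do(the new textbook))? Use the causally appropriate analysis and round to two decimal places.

0.66

The prior GPA band-specific comparison favours the new textbook throughout, but the pooled figures favour the old textbook. The question is whether to condition on prior GPA band.
Prior GPA band is set before the teaching method has any effect — it is not caused by the teaching method — and it independently drives the outcome. That makes it a confounder, so the causal comparison is within prior GPA band levels.
Standardising the new textbook to the population prior GPA band mix: 0.432·96/104 + 0.333·172/300 + 0.235·149/496 = 0.660.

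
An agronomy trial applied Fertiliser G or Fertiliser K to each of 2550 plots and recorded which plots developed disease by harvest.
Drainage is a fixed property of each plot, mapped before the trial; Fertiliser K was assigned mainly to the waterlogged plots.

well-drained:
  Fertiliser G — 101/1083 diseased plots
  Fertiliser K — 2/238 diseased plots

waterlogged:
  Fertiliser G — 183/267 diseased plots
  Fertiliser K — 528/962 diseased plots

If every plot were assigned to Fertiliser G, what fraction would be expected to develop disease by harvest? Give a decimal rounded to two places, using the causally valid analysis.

Within every field drainage level Fertiliser K has the lower rate, yet pooled Fertiliser G does — Simpson's reversal.
Field drainage differs across fertilisers for reasons unrelated to any effect of the fertiliser itself, and it separately predicts the outcome — a classic confounder. We must compare within field drainage levels.
Standardising Fertiliser G to the population field drainage mix: 0.518·101/1083 + 0.482·183/267 = 0.379.

0.38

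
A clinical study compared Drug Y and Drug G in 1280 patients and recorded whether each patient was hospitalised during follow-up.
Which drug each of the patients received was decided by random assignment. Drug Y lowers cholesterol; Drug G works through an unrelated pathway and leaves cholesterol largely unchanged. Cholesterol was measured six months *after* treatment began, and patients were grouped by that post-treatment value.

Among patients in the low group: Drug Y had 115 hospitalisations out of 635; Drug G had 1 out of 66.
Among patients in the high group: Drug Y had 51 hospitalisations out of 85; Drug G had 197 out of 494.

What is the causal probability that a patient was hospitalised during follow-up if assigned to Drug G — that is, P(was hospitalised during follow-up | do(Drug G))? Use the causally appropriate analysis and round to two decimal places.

0.35

Cholesterol is downstream of the drug. One should not condition on a consequence of treatment, so the overall rates are the right comparison.
So P(outcome | do(Drug G)) is just the pooled rate for Drug G: 198/560 = 0.354.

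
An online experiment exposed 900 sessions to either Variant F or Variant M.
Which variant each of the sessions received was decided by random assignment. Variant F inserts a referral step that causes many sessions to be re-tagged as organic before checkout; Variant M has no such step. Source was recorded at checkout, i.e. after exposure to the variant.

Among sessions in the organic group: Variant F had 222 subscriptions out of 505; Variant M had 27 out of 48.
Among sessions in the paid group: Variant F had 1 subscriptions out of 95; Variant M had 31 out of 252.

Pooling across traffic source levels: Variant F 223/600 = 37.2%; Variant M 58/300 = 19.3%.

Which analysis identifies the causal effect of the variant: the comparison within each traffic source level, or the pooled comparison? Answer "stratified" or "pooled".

pooled

Variant M is higher inside every traffic source stratum but Variant F is higher in aggregate. Whether to stratify depends on how traffic source relates to the variant.
Traffic source is recorded after the variant and is itself shifted by it — it sits on the causal path from variant to outcome. Conditioning on a mediator would strip out part of the effect we want; the pooled comparison gives the total causal effect.
Pooled: Variant F 37.2% vs Variant M 19.3%; Variant F is higher overall.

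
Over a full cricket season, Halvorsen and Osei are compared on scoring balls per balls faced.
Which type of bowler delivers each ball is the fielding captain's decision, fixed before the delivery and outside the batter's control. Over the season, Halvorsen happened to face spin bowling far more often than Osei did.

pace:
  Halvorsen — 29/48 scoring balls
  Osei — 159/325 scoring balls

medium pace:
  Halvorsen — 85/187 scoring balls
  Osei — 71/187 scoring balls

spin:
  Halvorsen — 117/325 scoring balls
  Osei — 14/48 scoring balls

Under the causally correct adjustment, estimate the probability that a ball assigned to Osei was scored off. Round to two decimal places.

0.39

Within every bowling type level Halvorsen has the higher rate, yet pooled Osei does — Simpson's reversal.
Since bowling type is a pre-existing factor (not a product of the player) and it affects the outcome on its own, it is a confounder. The stratified rates, not the pooled rate, identify the causal effect.
Standardising Osei to the population bowling type mix: 0.333·159/325 + 0.334·71/187 + 0.333·14/48 = 0.387.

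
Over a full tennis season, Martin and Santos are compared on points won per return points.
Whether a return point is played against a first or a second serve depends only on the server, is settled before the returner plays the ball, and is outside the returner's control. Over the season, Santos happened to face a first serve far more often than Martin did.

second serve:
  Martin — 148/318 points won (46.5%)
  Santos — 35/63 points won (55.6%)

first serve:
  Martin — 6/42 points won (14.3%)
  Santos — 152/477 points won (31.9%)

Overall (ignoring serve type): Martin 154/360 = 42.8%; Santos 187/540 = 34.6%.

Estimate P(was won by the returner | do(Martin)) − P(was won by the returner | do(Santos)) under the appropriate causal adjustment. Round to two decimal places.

Santos is higher inside every serve type stratum but Martin is higher in aggregate. Whether to stratify depends on how serve type relates to the player.
Since serve type is a pre-existing factor (not a product of the player) and it affects the outcome on its own, it is a confounder. The stratified rates, not the pooled rate, identify the causal effect.
Adjusting over the population distribution of serve type: 0.423·(0.465−0.556) + 0.577·(0.143−0.319) = -0.140.

-0.14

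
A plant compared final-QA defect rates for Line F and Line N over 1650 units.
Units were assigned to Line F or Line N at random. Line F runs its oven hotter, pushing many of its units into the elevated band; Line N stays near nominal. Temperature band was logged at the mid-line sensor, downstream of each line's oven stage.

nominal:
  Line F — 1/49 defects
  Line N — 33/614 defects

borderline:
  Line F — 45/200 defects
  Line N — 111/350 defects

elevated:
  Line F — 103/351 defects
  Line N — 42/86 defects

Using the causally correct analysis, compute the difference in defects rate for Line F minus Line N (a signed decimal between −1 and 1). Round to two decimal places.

Within every in-process temperature band level Line F has the lower rate, yet pooled Line N does — Simpson's reversal.
Because the line influences in-process temperature band, in-process temperature band is a post-treatment mediator, not a confounder. Stratifying on it would bias the estimate; the causal effect is the crude pooled difference.
The causal difference is the pooled difference: 0.248 − 0.177 = +0.071.

+0.07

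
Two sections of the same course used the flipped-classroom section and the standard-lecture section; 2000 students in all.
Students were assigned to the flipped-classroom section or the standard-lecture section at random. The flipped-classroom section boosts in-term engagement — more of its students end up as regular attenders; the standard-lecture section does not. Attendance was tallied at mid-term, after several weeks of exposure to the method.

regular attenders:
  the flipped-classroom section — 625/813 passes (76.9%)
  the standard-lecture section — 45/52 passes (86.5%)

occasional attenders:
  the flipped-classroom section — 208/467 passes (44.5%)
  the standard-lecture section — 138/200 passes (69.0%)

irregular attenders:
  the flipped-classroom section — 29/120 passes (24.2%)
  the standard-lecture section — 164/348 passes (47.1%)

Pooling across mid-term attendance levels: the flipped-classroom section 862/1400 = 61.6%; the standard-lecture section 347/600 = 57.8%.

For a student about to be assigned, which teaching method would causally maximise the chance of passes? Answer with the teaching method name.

Mid-term attendance is recorded after the teaching method and is itself shifted by it — it sits on the causal path from teaching method to outcome. Conditioning on a mediator would strip out part of the effect we want; the pooled comparison gives the total causal effect.
Pooled: the flipped-classroom section 61.6% vs the standard-lecture section 57.8%; the flipped-classroom section is higher overall.

the flipped-classroom section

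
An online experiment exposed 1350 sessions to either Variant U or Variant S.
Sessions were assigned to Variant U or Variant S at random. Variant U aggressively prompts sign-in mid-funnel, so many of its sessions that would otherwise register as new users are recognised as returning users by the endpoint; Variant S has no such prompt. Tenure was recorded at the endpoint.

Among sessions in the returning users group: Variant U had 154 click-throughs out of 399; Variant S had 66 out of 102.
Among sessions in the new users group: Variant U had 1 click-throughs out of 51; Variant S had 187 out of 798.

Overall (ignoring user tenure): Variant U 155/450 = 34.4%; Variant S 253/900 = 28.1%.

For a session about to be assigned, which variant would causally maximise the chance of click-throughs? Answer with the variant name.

Variant U

The user tenure-specific comparison favours Variant S throughout, but the pooled figures favour Variant U. The question is whether to condition on user tenure.
User tenure is downstream of the variant. One should not condition on a consequence of treatment, so the overall rates are the right comparison.
Pooled: Variant U 34.4% vs Variant S 28.1%; Variant U is higher overall.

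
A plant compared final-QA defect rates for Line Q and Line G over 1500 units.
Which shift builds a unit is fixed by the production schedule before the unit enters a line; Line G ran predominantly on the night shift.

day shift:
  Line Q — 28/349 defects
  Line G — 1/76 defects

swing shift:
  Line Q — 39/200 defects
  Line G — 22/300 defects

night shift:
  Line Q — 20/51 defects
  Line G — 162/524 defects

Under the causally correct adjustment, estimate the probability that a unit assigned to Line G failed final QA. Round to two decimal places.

The stratified and pooled comparisons disagree (Line G wins within each shift; Line Q wins overall), so the answer turns on the causal role of shift.
Nothing the line does changes shift; the imbalance is an allocation artefact. With shift also predicting the outcome, the pooled figure is confounded, and the within-stratum comparison is the causal one.
Standardising Line G to the population shift mix: 0.283·1/76 + 0.333·22/300 + 0.383·162/524 = 0.147.

0.15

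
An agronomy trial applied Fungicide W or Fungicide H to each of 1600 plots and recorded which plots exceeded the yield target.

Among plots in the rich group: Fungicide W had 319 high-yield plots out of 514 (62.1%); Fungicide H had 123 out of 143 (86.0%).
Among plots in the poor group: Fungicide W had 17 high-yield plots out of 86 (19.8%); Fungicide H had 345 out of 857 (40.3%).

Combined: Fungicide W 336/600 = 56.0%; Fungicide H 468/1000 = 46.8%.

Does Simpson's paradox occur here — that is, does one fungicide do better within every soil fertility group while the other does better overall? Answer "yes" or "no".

yes

Within each soil fertility level (rich 62.1% vs 86.0%; poor 19.8% vs 40.3%), Fungicide H has the higher rate every time. Pooled: 56.0% vs 46.8% — Fungicide W has the higher rate overall. The two comparisons disagree.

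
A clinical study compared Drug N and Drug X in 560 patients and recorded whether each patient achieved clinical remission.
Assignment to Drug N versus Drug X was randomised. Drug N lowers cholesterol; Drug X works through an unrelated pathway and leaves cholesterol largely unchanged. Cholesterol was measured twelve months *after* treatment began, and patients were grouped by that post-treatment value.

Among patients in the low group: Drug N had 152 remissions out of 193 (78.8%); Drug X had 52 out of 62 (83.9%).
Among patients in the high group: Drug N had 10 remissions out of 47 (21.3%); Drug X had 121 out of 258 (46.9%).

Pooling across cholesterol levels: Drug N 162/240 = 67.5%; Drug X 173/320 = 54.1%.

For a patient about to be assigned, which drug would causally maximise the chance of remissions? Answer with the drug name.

Drug N

The distribution of cholesterol is itself part of what the drug does — it is an intermediate outcome. Holding it fixed would remove that part of the effect; the total effect is the pooled difference.
Pooled: Drug N 67.5% vs Drug X 54.1%; Drug N is higher overall.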